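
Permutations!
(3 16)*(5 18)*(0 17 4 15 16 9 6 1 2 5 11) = (0 17 4 15 16 3 9 6 1 2 5 18 11) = [17, 2, 5, 9, 15, 18, 1, 7, 8, 6, 10, 0, 12, 13, 14, 16, 3, 4, 11]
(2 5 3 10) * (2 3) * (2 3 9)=(2 5 3 10 9)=[0, 1, 5, 10, 4, 3, 6, 7, 8, 2, 9]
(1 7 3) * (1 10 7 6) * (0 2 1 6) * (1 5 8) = (0 2 5 8 1)(3 10 7) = [2, 0, 5, 10, 4, 8, 6, 3, 1, 9, 7]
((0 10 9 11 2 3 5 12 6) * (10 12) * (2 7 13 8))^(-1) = (0 6 12)(2 8 13 7 11 9 10 5 3)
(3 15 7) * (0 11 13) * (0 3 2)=(0 11 13 3 15 7 2)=[11, 1, 0, 15, 4, 5, 6, 2, 8, 9, 10, 13, 12, 3, 14, 7]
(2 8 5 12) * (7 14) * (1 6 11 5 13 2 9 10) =(1 6 11 5 12 9 10)(2 8 13)(7 14) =[0, 6, 8, 3, 4, 12, 11, 14, 13, 10, 1, 5, 9, 2, 7]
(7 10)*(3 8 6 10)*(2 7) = (2 7 3 8 6 10) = [0, 1, 7, 8, 4, 5, 10, 3, 6, 9, 2]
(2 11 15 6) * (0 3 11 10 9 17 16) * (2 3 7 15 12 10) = (0 7 15 6 3 11 12 10 9 17 16) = [7, 1, 2, 11, 4, 5, 3, 15, 8, 17, 9, 12, 10, 13, 14, 6, 0, 16]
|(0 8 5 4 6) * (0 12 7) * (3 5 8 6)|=12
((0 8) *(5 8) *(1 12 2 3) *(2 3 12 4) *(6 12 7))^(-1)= (0 8 5)(1 3 12 6 7 2 4)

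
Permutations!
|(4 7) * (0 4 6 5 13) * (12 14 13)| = 8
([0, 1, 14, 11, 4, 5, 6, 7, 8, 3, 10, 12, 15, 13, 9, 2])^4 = (2 11 14 12 9 15 3)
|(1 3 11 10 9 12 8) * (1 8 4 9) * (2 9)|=4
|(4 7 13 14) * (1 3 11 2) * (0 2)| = |(0 2 1 3 11)(4 7 13 14)| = 20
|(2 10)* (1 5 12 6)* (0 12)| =|(0 12 6 1 5)(2 10)| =10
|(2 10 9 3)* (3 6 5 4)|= |(2 10 9 6 5 4 3)|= 7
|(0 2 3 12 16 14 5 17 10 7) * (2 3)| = |(0 3 12 16 14 5 17 10 7)| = 9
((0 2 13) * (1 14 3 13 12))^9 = ((0 2 12 1 14 3 13))^9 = (0 12 14 13 2 1 3)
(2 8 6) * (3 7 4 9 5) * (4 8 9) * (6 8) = (2 9 5 3 7 6) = [0, 1, 9, 7, 4, 3, 2, 6, 8, 5]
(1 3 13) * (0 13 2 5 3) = [13, 0, 5, 2, 4, 3, 6, 7, 8, 9, 10, 11, 12, 1] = (0 13 1)(2 5 3)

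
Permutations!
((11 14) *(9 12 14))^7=((9 12 14 11))^7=(9 11 14 12)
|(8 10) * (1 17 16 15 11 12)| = |(1 17 16 15 11 12)(8 10)| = 6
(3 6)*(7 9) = (3 6)(7 9) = [0, 1, 2, 6, 4, 5, 3, 9, 8, 7]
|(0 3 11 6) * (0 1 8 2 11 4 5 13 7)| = 30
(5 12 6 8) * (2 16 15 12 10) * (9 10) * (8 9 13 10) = (2 16 15 12 6 9 8 5 13 10) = [0, 1, 16, 3, 4, 13, 9, 7, 5, 8, 2, 11, 6, 10, 14, 12, 15]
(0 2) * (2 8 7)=[8, 1, 0, 3, 4, 5, 6, 2, 7]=(0 8 7 2)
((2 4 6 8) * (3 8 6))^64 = (8)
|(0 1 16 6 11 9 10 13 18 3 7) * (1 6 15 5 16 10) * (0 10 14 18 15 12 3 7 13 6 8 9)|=|(0 8 9 1 14 18 7 10 6 11)(3 13 15 5 16 12)|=30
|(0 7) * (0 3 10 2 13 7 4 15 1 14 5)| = |(0 4 15 1 14 5)(2 13 7 3 10)| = 30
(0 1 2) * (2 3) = (0 1 3 2) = [1, 3, 0, 2]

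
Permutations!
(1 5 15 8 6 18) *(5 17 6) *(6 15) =[0, 17, 2, 3, 4, 6, 18, 7, 5, 9, 10, 11, 12, 13, 14, 8, 16, 15, 1] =(1 17 15 8 5 6 18)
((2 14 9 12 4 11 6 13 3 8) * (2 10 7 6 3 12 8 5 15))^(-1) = (2 15 5 3 11 4 12 13 6 7 10 8 9 14)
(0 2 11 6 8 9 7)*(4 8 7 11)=[2, 1, 4, 3, 8, 5, 7, 0, 9, 11, 10, 6]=(0 2 4 8 9 11 6 7)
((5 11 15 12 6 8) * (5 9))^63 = (15)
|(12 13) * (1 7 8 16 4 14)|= |(1 7 8 16 4 14)(12 13)|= 6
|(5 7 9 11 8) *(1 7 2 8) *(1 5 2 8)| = 7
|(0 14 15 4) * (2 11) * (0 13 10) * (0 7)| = |(0 14 15 4 13 10 7)(2 11)| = 14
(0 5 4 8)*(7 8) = (0 5 4 7 8) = [5, 1, 2, 3, 7, 4, 6, 8, 0]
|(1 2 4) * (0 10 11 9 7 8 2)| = |(0 10 11 9 7 8 2 4 1)| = 9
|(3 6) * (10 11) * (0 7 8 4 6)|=6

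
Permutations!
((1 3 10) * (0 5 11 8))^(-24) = (11)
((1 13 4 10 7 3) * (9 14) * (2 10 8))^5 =(1 10 4 3 2 13 7 8)(9 14)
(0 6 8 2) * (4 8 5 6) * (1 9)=(0 4 8 2)(1 9)(5 6)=[4, 9, 0, 3, 8, 6, 5, 7, 2, 1]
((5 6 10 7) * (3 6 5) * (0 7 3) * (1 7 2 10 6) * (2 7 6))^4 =(1 3 10 2 6)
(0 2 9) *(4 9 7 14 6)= (0 2 7 14 6 4 9)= [2, 1, 7, 3, 9, 5, 4, 14, 8, 0, 10, 11, 12, 13, 6]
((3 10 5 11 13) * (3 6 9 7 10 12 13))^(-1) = (3 11 5 10 7 9 6 13 12)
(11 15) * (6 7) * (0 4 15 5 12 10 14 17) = (0 4 15 11 5 12 10 14 17)(6 7) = [4, 1, 2, 3, 15, 12, 7, 6, 8, 9, 14, 5, 10, 13, 17, 11, 16, 0]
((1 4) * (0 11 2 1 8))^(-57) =((0 11 2 1 4 8))^(-57) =(0 1)(2 8)(4 11)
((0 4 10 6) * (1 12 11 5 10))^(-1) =((0 4 1 12 11 5 10 6))^(-1) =(0 6 10 5 11 12 1 4)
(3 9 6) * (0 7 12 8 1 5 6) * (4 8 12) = (12)(0 7 4 8 1 5 6 3 9) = [7, 5, 2, 9, 8, 6, 3, 4, 1, 0, 10, 11, 12]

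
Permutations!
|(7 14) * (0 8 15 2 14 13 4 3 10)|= 10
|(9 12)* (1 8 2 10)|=|(1 8 2 10)(9 12)|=4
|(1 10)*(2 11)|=2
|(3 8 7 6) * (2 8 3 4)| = 5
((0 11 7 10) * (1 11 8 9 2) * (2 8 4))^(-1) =((0 4 2 1 11 7 10)(8 9))^(-1) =(0 10 7 11 1 2 4)(8 9)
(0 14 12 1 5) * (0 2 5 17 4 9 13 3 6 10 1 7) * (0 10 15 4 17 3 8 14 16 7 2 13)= (17)(0 16 7 10 1 3 6 15 4 9)(2 5 13 8 14 12)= [16, 3, 5, 6, 9, 13, 15, 10, 14, 0, 1, 11, 2, 8, 12, 4, 7, 17]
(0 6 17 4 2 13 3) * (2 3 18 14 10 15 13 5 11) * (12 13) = [6, 1, 5, 0, 3, 11, 17, 7, 8, 9, 15, 2, 13, 18, 10, 12, 16, 4, 14] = (0 6 17 4 3)(2 5 11)(10 15 12 13 18 14)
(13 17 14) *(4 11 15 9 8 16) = (4 11 15 9 8 16)(13 17 14) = [0, 1, 2, 3, 11, 5, 6, 7, 16, 8, 10, 15, 12, 17, 13, 9, 4, 14]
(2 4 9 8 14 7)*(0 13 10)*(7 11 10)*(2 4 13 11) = [11, 1, 13, 3, 9, 5, 6, 4, 14, 8, 0, 10, 12, 7, 2] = (0 11 10)(2 13 7 4 9 8 14)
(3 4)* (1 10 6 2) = (1 10 6 2)(3 4) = [0, 10, 1, 4, 3, 5, 2, 7, 8, 9, 6]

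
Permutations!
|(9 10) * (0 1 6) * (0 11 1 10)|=|(0 10 9)(1 6 11)|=3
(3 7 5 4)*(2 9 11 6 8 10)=(2 9 11 6 8 10)(3 7 5 4)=[0, 1, 9, 7, 3, 4, 8, 5, 10, 11, 2, 6]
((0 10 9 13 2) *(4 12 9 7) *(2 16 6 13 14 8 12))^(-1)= (0 2 4 7 10)(6 16 13)(8 14 9 12)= ((0 10 7 4 2)(6 13 16)(8 12 9 14))^(-1)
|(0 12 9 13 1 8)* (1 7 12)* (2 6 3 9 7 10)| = 6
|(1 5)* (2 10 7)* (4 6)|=6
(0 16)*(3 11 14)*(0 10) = [16, 1, 2, 11, 4, 5, 6, 7, 8, 9, 0, 14, 12, 13, 3, 15, 10] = (0 16 10)(3 11 14)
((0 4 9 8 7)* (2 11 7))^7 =(11) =((0 4 9 8 2 11 7))^7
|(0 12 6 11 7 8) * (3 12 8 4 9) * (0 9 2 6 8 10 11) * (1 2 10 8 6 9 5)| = |(0 8 5 1 2 9 3 12 6)(4 10 11 7)| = 36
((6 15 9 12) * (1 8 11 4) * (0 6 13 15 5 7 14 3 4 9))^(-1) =((0 6 5 7 14 3 4 1 8 11 9 12 13 15))^(-1) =(0 15 13 12 9 11 8 1 4 3 14 7 5 6)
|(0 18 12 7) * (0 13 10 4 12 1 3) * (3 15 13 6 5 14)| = |(0 18 1 15 13 10 4 12 7 6 5 14 3)| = 13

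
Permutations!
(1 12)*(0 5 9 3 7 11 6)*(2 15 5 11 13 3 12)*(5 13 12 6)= [11, 2, 15, 7, 4, 9, 0, 12, 8, 6, 10, 5, 1, 3, 14, 13]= (0 11 5 9 6)(1 2 15 13 3 7 12)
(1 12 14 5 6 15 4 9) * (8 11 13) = (1 12 14 5 6 15 4 9)(8 11 13) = [0, 12, 2, 3, 9, 6, 15, 7, 11, 1, 10, 13, 14, 8, 5, 4]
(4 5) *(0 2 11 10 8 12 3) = (0 2 11 10 8 12 3)(4 5) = [2, 1, 11, 0, 5, 4, 6, 7, 12, 9, 8, 10, 3]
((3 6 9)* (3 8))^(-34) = (3 9)(6 8)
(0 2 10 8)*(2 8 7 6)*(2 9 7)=(0 8)(2 10)(6 9 7)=[8, 1, 10, 3, 4, 5, 9, 6, 0, 7, 2]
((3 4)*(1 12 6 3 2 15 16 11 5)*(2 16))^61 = ((1 12 6 3 4 16 11 5)(2 15))^61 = (1 16 6 5 4 12 11 3)(2 15)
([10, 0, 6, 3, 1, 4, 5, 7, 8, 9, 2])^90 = [1, 4, 10, 3, 5, 6, 2, 7, 8, 9, 0]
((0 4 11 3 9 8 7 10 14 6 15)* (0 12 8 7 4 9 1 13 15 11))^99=(0 9 7 10 14 6 11 3 1 13 15 12 8 4)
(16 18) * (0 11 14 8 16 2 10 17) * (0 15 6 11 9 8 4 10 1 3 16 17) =(0 9 8 17 15 6 11 14 4 10)(1 3 16 18 2) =[9, 3, 1, 16, 10, 5, 11, 7, 17, 8, 0, 14, 12, 13, 4, 6, 18, 15, 2]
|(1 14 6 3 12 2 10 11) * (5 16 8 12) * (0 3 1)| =|(0 3 5 16 8 12 2 10 11)(1 14 6)| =9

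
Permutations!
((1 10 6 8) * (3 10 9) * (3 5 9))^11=(1 3 10 6 8)(5 9)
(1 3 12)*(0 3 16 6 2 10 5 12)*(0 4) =(0 3 4)(1 16 6 2 10 5 12) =[3, 16, 10, 4, 0, 12, 2, 7, 8, 9, 5, 11, 1, 13, 14, 15, 6]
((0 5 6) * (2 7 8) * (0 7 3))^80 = ((0 5 6 7 8 2 3))^80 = (0 7 3 6 2 5 8)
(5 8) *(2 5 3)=(2 5 8 3)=[0, 1, 5, 2, 4, 8, 6, 7, 3]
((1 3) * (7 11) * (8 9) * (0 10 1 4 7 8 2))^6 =((0 10 1 3 4 7 11 8 9 2))^6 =(0 11 1 9 4)(2 7 10 8 3)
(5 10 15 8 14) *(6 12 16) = (5 10 15 8 14)(6 12 16) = [0, 1, 2, 3, 4, 10, 12, 7, 14, 9, 15, 11, 16, 13, 5, 8, 6]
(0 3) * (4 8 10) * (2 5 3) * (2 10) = (0 10 4 8 2 5 3) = [10, 1, 5, 0, 8, 3, 6, 7, 2, 9, 4]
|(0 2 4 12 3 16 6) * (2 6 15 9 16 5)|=|(0 6)(2 4 12 3 5)(9 16 15)|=30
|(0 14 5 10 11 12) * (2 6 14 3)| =9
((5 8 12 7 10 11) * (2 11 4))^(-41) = (2 4 10 7 12 8 5 11)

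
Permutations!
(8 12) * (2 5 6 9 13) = (2 5 6 9 13)(8 12) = [0, 1, 5, 3, 4, 6, 9, 7, 12, 13, 10, 11, 8, 2]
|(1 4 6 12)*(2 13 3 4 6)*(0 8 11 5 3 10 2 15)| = 21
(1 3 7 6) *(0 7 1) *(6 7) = (7)(0 6)(1 3) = [6, 3, 2, 1, 4, 5, 0, 7]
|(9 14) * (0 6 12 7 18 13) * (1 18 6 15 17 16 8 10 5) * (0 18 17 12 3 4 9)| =|(0 15 12 7 6 3 4 9 14)(1 17 16 8 10 5)(13 18)| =18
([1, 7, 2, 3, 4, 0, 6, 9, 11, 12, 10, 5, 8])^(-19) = (0 8 7 5 12 1 11 9)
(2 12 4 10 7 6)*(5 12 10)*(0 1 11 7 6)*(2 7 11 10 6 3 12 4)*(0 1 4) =[4, 10, 6, 12, 5, 0, 7, 1, 8, 9, 3, 11, 2] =(0 4 5)(1 10 3 12 2 6 7)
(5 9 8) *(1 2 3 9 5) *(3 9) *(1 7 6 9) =(1 2)(6 9 8 7) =[0, 2, 1, 3, 4, 5, 9, 6, 7, 8]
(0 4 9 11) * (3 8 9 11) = (0 4 11)(3 8 9) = [4, 1, 2, 8, 11, 5, 6, 7, 9, 3, 10, 0]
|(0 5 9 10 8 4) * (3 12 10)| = 8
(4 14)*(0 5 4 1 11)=(0 5 4 14 1 11)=[5, 11, 2, 3, 14, 4, 6, 7, 8, 9, 10, 0, 12, 13, 1]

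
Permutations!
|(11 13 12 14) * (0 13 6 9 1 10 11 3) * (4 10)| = |(0 13 12 14 3)(1 4 10 11 6 9)| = 30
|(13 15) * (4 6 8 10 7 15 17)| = |(4 6 8 10 7 15 13 17)| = 8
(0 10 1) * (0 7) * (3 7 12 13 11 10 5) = (0 5 3 7)(1 12 13 11 10) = [5, 12, 2, 7, 4, 3, 6, 0, 8, 9, 1, 10, 13, 11]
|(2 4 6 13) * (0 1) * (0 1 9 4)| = 6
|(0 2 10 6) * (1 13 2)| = |(0 1 13 2 10 6)| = 6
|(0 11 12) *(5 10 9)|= 3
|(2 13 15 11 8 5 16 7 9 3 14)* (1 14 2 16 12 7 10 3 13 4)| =|(1 14 16 10 3 2 4)(5 12 7 9 13 15 11 8)| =56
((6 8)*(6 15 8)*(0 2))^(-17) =((0 2)(8 15))^(-17) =(0 2)(8 15)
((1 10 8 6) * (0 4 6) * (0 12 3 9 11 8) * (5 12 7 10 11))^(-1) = ((0 4 6 1 11 8 7 10)(3 9 5 12))^(-1) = (0 10 7 8 11 1 6 4)(3 12 5 9)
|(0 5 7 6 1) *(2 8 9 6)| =|(0 5 7 2 8 9 6 1)| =8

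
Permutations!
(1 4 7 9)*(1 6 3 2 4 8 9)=[0, 8, 4, 2, 7, 5, 3, 1, 9, 6]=(1 8 9 6 3 2 4 7)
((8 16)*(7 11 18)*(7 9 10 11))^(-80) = (18)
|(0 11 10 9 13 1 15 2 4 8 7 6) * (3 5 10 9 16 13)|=15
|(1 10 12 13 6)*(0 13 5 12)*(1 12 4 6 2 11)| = 12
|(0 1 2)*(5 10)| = |(0 1 2)(5 10)| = 6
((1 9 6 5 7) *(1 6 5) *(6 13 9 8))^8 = (13)(1 6 8)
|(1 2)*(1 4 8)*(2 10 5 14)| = |(1 10 5 14 2 4 8)| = 7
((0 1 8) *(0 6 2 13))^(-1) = ((0 1 8 6 2 13))^(-1) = (0 13 2 6 8 1)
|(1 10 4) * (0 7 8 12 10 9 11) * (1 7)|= 20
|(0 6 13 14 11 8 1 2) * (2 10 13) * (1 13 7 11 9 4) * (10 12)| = |(0 6 2)(1 12 10 7 11 8 13 14 9 4)| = 30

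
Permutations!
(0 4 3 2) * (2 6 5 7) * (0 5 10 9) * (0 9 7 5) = [4, 1, 0, 6, 3, 5, 10, 2, 8, 9, 7] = (0 4 3 6 10 7 2)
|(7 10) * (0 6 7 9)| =|(0 6 7 10 9)| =5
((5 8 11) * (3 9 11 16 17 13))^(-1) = ((3 9 11 5 8 16 17 13))^(-1) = (3 13 17 16 8 5 11 9)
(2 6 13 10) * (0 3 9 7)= (0 3 9 7)(2 6 13 10)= [3, 1, 6, 9, 4, 5, 13, 0, 8, 7, 2, 11, 12, 10]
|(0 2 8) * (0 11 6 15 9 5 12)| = |(0 2 8 11 6 15 9 5 12)| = 9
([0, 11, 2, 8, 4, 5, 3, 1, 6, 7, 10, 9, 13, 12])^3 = [0, 7, 2, 3, 4, 5, 6, 9, 8, 11, 10, 1, 13, 12]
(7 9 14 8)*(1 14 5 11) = (1 14 8 7 9 5 11) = [0, 14, 2, 3, 4, 11, 6, 9, 7, 5, 10, 1, 12, 13, 8]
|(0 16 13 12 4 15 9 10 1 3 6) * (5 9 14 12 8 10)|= 8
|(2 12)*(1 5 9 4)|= 4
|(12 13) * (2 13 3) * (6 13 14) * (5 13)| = 7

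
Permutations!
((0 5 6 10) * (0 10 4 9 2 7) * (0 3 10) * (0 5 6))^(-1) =((0 6 4 9 2 7 3 10 5))^(-1) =(0 5 10 3 7 2 9 4 6)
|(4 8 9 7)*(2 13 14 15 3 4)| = 9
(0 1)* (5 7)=(0 1)(5 7)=[1, 0, 2, 3, 4, 7, 6, 5]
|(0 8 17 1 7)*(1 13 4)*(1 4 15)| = |(0 8 17 13 15 1 7)| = 7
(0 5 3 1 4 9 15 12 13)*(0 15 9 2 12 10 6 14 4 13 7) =(0 5 3 1 13 15 10 6 14 4 2 12 7) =[5, 13, 12, 1, 2, 3, 14, 0, 8, 9, 6, 11, 7, 15, 4, 10]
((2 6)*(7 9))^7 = ((2 6)(7 9))^7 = (2 6)(7 9)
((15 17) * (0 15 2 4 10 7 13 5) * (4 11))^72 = (0 17 11 10 13)(2 4 7 5 15)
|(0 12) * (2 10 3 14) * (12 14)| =6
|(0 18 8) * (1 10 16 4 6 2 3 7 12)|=9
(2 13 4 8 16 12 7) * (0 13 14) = (0 13 4 8 16 12 7 2 14) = [13, 1, 14, 3, 8, 5, 6, 2, 16, 9, 10, 11, 7, 4, 0, 15, 12]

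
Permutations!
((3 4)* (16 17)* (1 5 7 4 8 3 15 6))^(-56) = (17)(1 15 7)(4 5 6)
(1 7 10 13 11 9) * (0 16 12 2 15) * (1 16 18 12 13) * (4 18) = (0 4 18 12 2 15)(1 7 10)(9 16 13 11) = [4, 7, 15, 3, 18, 5, 6, 10, 8, 16, 1, 9, 2, 11, 14, 0, 13, 17, 12]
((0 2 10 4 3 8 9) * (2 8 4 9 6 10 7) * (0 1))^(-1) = (0 1 9 10 6 8)(2 7)(3 4)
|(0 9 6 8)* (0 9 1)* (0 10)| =3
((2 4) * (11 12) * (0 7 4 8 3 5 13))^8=((0 7 4 2 8 3 5 13)(11 12))^8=(13)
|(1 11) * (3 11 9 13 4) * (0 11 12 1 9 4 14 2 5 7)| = |(0 11 9 13 14 2 5 7)(1 4 3 12)| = 8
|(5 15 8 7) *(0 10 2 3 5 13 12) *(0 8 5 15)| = 12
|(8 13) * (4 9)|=|(4 9)(8 13)|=2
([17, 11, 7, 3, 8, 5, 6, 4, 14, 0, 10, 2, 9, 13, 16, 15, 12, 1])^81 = [16, 9, 17, 3, 11, 5, 6, 1, 2, 14, 10, 0, 8, 13, 7, 15, 4, 12]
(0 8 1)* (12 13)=(0 8 1)(12 13)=[8, 0, 2, 3, 4, 5, 6, 7, 1, 9, 10, 11, 13, 12]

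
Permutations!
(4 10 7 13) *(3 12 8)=(3 12 8)(4 10 7 13)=[0, 1, 2, 12, 10, 5, 6, 13, 3, 9, 7, 11, 8, 4]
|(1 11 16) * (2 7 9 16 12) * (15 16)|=8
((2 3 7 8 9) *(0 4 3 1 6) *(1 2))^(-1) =(0 6 1 9 8 7 3 4)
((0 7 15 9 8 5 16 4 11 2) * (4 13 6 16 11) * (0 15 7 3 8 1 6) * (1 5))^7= ((0 3 8 1 6 16 13)(2 15 9 5 11))^7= (16)(2 9 11 15 5)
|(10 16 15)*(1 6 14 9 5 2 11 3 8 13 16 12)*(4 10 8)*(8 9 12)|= |(1 6 14 12)(2 11 3 4 10 8 13 16 15 9 5)|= 44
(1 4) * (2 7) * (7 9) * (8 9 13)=(1 4)(2 13 8 9 7)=[0, 4, 13, 3, 1, 5, 6, 2, 9, 7, 10, 11, 12, 8]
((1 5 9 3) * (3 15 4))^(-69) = (1 15)(3 9)(4 5)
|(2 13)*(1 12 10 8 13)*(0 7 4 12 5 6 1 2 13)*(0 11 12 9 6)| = 28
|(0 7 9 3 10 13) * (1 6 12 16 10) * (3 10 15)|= |(0 7 9 10 13)(1 6 12 16 15 3)|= 30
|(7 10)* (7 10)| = 1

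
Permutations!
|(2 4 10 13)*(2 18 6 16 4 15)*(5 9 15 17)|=|(2 17 5 9 15)(4 10 13 18 6 16)|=30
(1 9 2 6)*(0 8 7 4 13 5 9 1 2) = (0 8 7 4 13 5 9)(2 6) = [8, 1, 6, 3, 13, 9, 2, 4, 7, 0, 10, 11, 12, 5]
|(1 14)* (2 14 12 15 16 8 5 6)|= |(1 12 15 16 8 5 6 2 14)|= 9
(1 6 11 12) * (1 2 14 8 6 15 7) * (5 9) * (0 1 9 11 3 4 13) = (0 1 15 7 9 5 11 12 2 14 8 6 3 4 13) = [1, 15, 14, 4, 13, 11, 3, 9, 6, 5, 10, 12, 2, 0, 8, 7]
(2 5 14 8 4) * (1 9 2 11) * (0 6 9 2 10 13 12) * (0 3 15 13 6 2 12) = (0 2 5 14 8 4 11 1 12 3 15 13)(6 9 10) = [2, 12, 5, 15, 11, 14, 9, 7, 4, 10, 6, 1, 3, 0, 8, 13]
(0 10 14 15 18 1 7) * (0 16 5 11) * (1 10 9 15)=(0 9 15 18 10 14 1 7 16 5 11)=[9, 7, 2, 3, 4, 11, 6, 16, 8, 15, 14, 0, 12, 13, 1, 18, 5, 17, 10]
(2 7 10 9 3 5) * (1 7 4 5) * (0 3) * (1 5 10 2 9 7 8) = (0 3 5 9)(1 8)(2 4 10 7) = [3, 8, 4, 5, 10, 9, 6, 2, 1, 0, 7]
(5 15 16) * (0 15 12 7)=(0 15 16 5 12 7)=[15, 1, 2, 3, 4, 12, 6, 0, 8, 9, 10, 11, 7, 13, 14, 16, 5]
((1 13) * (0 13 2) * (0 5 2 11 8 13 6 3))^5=(0 3 6)(1 11 8 13)(2 5)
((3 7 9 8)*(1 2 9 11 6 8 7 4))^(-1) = ((1 2 9 7 11 6 8 3 4))^(-1) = (1 4 3 8 6 11 7 9 2)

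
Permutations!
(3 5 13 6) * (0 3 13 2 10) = (0 3 5 2 10)(6 13) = [3, 1, 10, 5, 4, 2, 13, 7, 8, 9, 0, 11, 12, 6]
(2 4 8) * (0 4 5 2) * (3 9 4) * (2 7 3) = [2, 1, 5, 9, 8, 7, 6, 3, 0, 4] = (0 2 5 7 3 9 4 8)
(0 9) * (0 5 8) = [9, 1, 2, 3, 4, 8, 6, 7, 0, 5] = (0 9 5 8)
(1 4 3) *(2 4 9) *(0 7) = (0 7)(1 9 2 4 3) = [7, 9, 4, 1, 3, 5, 6, 0, 8, 2]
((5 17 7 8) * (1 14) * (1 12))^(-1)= (1 12 14)(5 8 7 17)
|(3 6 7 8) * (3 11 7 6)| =3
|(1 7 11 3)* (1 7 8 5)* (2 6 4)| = 3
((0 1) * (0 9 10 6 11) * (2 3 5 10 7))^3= (0 7 5 11 9 3 6 1 2 10)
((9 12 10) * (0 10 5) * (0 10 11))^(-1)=((0 11)(5 10 9 12))^(-1)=(0 11)(5 12 9 10)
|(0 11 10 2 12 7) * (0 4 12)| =|(0 11 10 2)(4 12 7)| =12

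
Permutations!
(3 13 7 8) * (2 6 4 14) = [0, 1, 6, 13, 14, 5, 4, 8, 3, 9, 10, 11, 12, 7, 2] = (2 6 4 14)(3 13 7 8)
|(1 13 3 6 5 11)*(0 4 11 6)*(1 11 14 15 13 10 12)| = 6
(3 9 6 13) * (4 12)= (3 9 6 13)(4 12)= [0, 1, 2, 9, 12, 5, 13, 7, 8, 6, 10, 11, 4, 3]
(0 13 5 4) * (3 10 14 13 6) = (0 6 3 10 14 13 5 4) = [6, 1, 2, 10, 0, 4, 3, 7, 8, 9, 14, 11, 12, 5, 13]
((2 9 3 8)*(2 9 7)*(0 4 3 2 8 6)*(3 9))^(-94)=(0 9 7 3)(2 8 6 4)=((0 4 9 2 7 8 3 6))^(-94)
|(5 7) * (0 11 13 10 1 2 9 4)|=|(0 11 13 10 1 2 9 4)(5 7)|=8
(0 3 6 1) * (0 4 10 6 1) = [3, 4, 2, 1, 10, 5, 0, 7, 8, 9, 6] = (0 3 1 4 10 6)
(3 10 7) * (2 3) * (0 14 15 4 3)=(0 14 15 4 3 10 7 2)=[14, 1, 0, 10, 3, 5, 6, 2, 8, 9, 7, 11, 12, 13, 15, 4]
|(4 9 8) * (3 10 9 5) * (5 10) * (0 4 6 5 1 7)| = |(0 4 10 9 8 6 5 3 1 7)| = 10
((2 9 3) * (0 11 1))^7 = ((0 11 1)(2 9 3))^7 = (0 11 1)(2 9 3)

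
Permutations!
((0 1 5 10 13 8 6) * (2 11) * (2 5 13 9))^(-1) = ((0 1 13 8 6)(2 11 5 10 9))^(-1) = (0 6 8 13 1)(2 9 10 5 11)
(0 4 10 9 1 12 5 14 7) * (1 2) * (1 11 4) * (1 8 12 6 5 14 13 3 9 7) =[8, 6, 11, 9, 10, 13, 5, 0, 12, 2, 7, 4, 14, 3, 1] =(0 8 12 14 1 6 5 13 3 9 2 11 4 10 7)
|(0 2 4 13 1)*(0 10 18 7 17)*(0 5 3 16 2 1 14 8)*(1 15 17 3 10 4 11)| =16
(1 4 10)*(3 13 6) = [0, 4, 2, 13, 10, 5, 3, 7, 8, 9, 1, 11, 12, 6] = (1 4 10)(3 13 6)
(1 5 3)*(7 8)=(1 5 3)(7 8)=[0, 5, 2, 1, 4, 3, 6, 8, 7]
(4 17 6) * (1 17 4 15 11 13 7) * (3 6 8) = [0, 17, 2, 6, 4, 5, 15, 1, 3, 9, 10, 13, 12, 7, 14, 11, 16, 8] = (1 17 8 3 6 15 11 13 7)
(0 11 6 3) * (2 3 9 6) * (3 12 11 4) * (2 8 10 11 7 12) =[4, 1, 2, 0, 3, 5, 9, 12, 10, 6, 11, 8, 7] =(0 4 3)(6 9)(7 12)(8 10 11)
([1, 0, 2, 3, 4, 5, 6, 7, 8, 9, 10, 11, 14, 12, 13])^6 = (14)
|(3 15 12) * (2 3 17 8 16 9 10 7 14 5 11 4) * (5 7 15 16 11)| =|(2 3 16 9 10 15 12 17 8 11 4)(7 14)| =22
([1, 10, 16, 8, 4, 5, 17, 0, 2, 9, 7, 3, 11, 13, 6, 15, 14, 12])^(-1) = [7, 0, 8, 11, 4, 5, 14, 10, 3, 9, 1, 12, 17, 13, 16, 15, 2, 6]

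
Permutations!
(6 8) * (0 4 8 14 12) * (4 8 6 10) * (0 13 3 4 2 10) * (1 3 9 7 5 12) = (0 8)(1 3 4 6 14)(2 10)(5 12 13 9 7) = [8, 3, 10, 4, 6, 12, 14, 5, 0, 7, 2, 11, 13, 9, 1]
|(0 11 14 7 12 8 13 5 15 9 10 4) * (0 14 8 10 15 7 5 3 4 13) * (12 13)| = 6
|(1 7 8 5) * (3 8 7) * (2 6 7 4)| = 4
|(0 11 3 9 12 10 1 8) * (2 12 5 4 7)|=|(0 11 3 9 5 4 7 2 12 10 1 8)|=12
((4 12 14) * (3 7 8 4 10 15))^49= ((3 7 8 4 12 14 10 15))^49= (3 7 8 4 12 14 10 15)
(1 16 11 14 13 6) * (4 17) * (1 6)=(1 16 11 14 13)(4 17)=[0, 16, 2, 3, 17, 5, 6, 7, 8, 9, 10, 14, 12, 1, 13, 15, 11, 4]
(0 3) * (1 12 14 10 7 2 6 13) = (0 3)(1 12 14 10 7 2 6 13) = [3, 12, 6, 0, 4, 5, 13, 2, 8, 9, 7, 11, 14, 1, 10]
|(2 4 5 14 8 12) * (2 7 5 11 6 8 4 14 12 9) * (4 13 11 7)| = 28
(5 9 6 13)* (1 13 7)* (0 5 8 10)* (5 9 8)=(0 9 6 7 1 13 5 8 10)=[9, 13, 2, 3, 4, 8, 7, 1, 10, 6, 0, 11, 12, 5]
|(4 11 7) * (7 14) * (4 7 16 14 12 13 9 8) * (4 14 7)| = |(4 11 12 13 9 8 14 16 7)| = 9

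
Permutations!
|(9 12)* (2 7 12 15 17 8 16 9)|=|(2 7 12)(8 16 9 15 17)|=15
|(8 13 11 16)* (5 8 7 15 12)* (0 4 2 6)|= 8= |(0 4 2 6)(5 8 13 11 16 7 15 12)|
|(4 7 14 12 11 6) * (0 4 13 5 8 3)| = |(0 4 7 14 12 11 6 13 5 8 3)| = 11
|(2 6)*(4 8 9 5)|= |(2 6)(4 8 9 5)|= 4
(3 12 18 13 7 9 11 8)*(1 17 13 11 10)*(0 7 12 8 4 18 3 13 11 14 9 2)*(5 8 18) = (0 7 2)(1 17 11 4 5 8 13 12 3 18 14 9 10) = [7, 17, 0, 18, 5, 8, 6, 2, 13, 10, 1, 4, 3, 12, 9, 15, 16, 11, 14]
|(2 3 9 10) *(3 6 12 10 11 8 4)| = |(2 6 12 10)(3 9 11 8 4)| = 20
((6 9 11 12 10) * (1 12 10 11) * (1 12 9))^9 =((1 9 12 11 10 6))^9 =(1 11)(6 12)(9 10)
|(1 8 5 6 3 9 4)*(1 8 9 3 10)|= |(1 9 4 8 5 6 10)|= 7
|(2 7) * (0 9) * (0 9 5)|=2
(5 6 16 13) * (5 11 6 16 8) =(5 16 13 11 6 8) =[0, 1, 2, 3, 4, 16, 8, 7, 5, 9, 10, 6, 12, 11, 14, 15, 13]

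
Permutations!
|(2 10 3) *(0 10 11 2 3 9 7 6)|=10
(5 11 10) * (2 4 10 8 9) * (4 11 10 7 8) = (2 11 4 7 8 9)(5 10) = [0, 1, 11, 3, 7, 10, 6, 8, 9, 2, 5, 4]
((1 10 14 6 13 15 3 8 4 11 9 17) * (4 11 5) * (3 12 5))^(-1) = ((1 10 14 6 13 15 12 5 4 3 8 11 9 17))^(-1) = (1 17 9 11 8 3 4 5 12 15 13 6 14 10)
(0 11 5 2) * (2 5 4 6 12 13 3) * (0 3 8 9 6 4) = (0 11)(2 3)(6 12 13 8 9) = [11, 1, 3, 2, 4, 5, 12, 7, 9, 6, 10, 0, 13, 8]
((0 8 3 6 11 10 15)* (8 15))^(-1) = (0 15)(3 8 10 11 6) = ((0 15)(3 6 11 10 8))^(-1)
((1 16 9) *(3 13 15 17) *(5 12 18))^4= (1 16 9)(5 12 18)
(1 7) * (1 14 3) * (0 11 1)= (0 11 1 7 14 3)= [11, 7, 2, 0, 4, 5, 6, 14, 8, 9, 10, 1, 12, 13, 3]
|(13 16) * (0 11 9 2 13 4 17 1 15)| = 10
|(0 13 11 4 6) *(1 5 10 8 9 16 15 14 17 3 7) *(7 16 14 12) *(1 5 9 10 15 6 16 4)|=|(0 13 11 1 9 14 17 3 4 16 6)(5 15 12 7)(8 10)|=44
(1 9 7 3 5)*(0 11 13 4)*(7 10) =(0 11 13 4)(1 9 10 7 3 5) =[11, 9, 2, 5, 0, 1, 6, 3, 8, 10, 7, 13, 12, 4]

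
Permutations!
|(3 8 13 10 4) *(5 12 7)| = 15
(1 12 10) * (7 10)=(1 12 7 10)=[0, 12, 2, 3, 4, 5, 6, 10, 8, 9, 1, 11, 7]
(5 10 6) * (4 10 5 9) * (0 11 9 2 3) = (0 11 9 4 10 6 2 3) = [11, 1, 3, 0, 10, 5, 2, 7, 8, 4, 6, 9]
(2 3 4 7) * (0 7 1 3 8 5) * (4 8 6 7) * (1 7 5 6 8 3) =(0 4 7 2 8 6 5) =[4, 1, 8, 3, 7, 0, 5, 2, 6]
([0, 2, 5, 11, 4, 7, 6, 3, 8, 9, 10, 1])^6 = [0, 1, 2, 3, 4, 5, 6, 7, 8, 9, 10, 11]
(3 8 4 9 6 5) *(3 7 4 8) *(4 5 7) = [0, 1, 2, 3, 9, 4, 7, 5, 8, 6] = (4 9 6 7 5)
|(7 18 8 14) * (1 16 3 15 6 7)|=|(1 16 3 15 6 7 18 8 14)|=9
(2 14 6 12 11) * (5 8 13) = (2 14 6 12 11)(5 8 13) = [0, 1, 14, 3, 4, 8, 12, 7, 13, 9, 10, 2, 11, 5, 6]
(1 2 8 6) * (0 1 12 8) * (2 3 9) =(0 1 3 9 2)(6 12 8) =[1, 3, 0, 9, 4, 5, 12, 7, 6, 2, 10, 11, 8]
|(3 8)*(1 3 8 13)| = 3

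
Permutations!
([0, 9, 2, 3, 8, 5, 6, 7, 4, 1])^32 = [0, 1, 2, 3, 4, 5, 6, 7, 8, 9]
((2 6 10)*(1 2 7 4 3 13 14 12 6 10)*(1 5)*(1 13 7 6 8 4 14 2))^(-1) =(2 13 5 6 10)(3 4 8 12 14 7)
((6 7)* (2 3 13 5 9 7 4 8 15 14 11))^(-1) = ((2 3 13 5 9 7 6 4 8 15 14 11))^(-1) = (2 11 14 15 8 4 6 7 9 5 13 3)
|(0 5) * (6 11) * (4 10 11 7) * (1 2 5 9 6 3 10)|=24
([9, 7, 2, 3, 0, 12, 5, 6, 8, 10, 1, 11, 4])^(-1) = (0 4 12 5 6 7 1 10 9)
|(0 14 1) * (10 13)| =|(0 14 1)(10 13)| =6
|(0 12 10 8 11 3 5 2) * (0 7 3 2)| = 9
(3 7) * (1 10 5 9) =[0, 10, 2, 7, 4, 9, 6, 3, 8, 1, 5] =(1 10 5 9)(3 7)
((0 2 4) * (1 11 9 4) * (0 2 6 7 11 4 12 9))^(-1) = (0 11 7 6)(1 2 4)(9 12)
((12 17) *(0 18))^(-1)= (0 18)(12 17)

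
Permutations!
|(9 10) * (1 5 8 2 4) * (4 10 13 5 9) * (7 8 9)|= |(1 7 8 2 10 4)(5 9 13)|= 6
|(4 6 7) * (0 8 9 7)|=|(0 8 9 7 4 6)|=6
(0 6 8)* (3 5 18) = [6, 1, 2, 5, 4, 18, 8, 7, 0, 9, 10, 11, 12, 13, 14, 15, 16, 17, 3] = (0 6 8)(3 5 18)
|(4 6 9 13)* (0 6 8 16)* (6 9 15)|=6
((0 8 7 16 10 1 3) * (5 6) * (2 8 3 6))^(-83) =(0 3)(1 7 5 10 8 6 16 2)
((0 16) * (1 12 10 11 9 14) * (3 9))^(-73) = (0 16)(1 3 12 9 10 14 11)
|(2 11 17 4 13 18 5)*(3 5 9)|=|(2 11 17 4 13 18 9 3 5)|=9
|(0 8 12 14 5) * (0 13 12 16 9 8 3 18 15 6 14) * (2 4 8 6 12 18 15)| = |(0 3 15 12)(2 4 8 16 9 6 14 5 13 18)| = 20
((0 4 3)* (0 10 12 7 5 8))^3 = (0 10 5 4 12 8 3 7)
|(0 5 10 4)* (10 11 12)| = |(0 5 11 12 10 4)| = 6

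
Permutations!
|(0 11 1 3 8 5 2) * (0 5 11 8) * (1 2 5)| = 6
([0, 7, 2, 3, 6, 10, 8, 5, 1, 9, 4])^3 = [0, 10, 2, 3, 1, 6, 7, 4, 5, 9, 8]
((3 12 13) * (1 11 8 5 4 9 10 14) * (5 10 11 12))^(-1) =((1 12 13 3 5 4 9 11 8 10 14))^(-1) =(1 14 10 8 11 9 4 5 3 13 12)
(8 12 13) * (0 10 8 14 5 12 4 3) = [10, 1, 2, 0, 3, 12, 6, 7, 4, 9, 8, 11, 13, 14, 5] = (0 10 8 4 3)(5 12 13 14)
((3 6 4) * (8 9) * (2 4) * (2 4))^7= (3 6 4)(8 9)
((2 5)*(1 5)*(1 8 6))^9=(1 6 8 2 5)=((1 5 2 8 6))^9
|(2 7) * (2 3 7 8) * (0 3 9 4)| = |(0 3 7 9 4)(2 8)| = 10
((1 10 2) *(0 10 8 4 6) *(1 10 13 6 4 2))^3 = (13)(1 10 2 8)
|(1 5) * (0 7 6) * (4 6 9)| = 10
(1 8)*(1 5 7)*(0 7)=[7, 8, 2, 3, 4, 0, 6, 1, 5]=(0 7 1 8 5)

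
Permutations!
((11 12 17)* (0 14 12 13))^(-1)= (0 13 11 17 12 14)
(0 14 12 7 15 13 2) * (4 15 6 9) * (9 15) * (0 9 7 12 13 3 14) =[0, 1, 9, 14, 7, 5, 15, 6, 8, 4, 10, 11, 12, 2, 13, 3] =(2 9 4 7 6 15 3 14 13)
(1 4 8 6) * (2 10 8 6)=(1 4 6)(2 10 8)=[0, 4, 10, 3, 6, 5, 1, 7, 2, 9, 8]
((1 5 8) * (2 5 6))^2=(1 2 8 6 5)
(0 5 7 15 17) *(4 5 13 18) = (0 13 18 4 5 7 15 17) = [13, 1, 2, 3, 5, 7, 6, 15, 8, 9, 10, 11, 12, 18, 14, 17, 16, 0, 4]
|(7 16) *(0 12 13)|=|(0 12 13)(7 16)|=6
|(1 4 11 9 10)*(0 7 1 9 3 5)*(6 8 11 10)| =11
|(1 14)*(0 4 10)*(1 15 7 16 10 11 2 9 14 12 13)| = 30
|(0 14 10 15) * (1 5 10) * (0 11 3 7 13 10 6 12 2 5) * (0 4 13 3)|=|(0 14 1 4 13 10 15 11)(2 5 6 12)(3 7)|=8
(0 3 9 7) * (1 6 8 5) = (0 3 9 7)(1 6 8 5) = [3, 6, 2, 9, 4, 1, 8, 0, 5, 7]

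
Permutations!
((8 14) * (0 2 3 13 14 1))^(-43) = ((0 2 3 13 14 8 1))^(-43) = (0 1 8 14 13 3 2)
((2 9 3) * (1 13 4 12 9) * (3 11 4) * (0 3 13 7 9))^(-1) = ((13)(0 3 2 1 7 9 11 4 12))^(-1) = (13)(0 12 4 11 9 7 1 2 3)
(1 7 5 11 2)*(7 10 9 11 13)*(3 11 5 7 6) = (1 10 9 5 13 6 3 11 2) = [0, 10, 1, 11, 4, 13, 3, 7, 8, 5, 9, 2, 12, 6]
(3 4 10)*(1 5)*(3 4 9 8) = [0, 5, 2, 9, 10, 1, 6, 7, 3, 8, 4] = (1 5)(3 9 8)(4 10)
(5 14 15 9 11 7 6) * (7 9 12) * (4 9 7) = (4 9 11 7 6 5 14 15 12) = [0, 1, 2, 3, 9, 14, 5, 6, 8, 11, 10, 7, 4, 13, 15, 12]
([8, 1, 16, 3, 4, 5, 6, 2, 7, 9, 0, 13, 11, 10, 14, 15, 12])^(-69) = (0 2 11)(7 12 10)(8 16 13)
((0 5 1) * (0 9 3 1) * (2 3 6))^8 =((0 5)(1 9 6 2 3))^8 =(1 2 9 3 6)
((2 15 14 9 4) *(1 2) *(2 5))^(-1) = (1 4 9 14 15 2 5)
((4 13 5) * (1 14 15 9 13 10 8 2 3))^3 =((1 14 15 9 13 5 4 10 8 2 3))^3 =(1 9 4 2 14 13 10 3 15 5 8)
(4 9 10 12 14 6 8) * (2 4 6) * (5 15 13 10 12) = (2 4 9 12 14)(5 15 13 10)(6 8) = [0, 1, 4, 3, 9, 15, 8, 7, 6, 12, 5, 11, 14, 10, 2, 13]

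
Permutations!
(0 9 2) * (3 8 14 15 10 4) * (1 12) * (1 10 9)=(0 1 12 10 4 3 8 14 15 9 2)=[1, 12, 0, 8, 3, 5, 6, 7, 14, 2, 4, 11, 10, 13, 15, 9]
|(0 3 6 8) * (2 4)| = |(0 3 6 8)(2 4)| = 4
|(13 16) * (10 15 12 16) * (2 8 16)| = 7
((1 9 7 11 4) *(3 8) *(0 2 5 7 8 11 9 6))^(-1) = (0 6 1 4 11 3 8 9 7 5 2)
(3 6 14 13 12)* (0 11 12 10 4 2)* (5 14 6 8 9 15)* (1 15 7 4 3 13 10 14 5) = (0 11 12 13 14 10 3 8 9 7 4 2)(1 15) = [11, 15, 0, 8, 2, 5, 6, 4, 9, 7, 3, 12, 13, 14, 10, 1]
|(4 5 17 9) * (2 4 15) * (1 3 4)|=|(1 3 4 5 17 9 15 2)|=8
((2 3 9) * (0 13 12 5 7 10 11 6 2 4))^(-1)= ((0 13 12 5 7 10 11 6 2 3 9 4))^(-1)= (0 4 9 3 2 6 11 10 7 5 12 13)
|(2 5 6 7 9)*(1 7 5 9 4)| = 6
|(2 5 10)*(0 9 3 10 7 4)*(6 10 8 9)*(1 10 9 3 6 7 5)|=|(0 7 4)(1 10 2)(3 8)(6 9)|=6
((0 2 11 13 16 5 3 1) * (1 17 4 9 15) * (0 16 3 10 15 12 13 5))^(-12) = (17)(0 10)(1 11)(2 15)(5 16)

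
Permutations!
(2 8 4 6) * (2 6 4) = [0, 1, 8, 3, 4, 5, 6, 7, 2] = (2 8)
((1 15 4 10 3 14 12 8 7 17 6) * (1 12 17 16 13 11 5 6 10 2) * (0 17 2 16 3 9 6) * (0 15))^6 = (0 8)(1 12)(2 6)(3 10)(7 17)(9 14)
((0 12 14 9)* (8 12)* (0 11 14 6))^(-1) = (0 6 12 8)(9 14 11)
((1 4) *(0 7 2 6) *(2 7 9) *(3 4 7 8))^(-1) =(0 6 2 9)(1 4 3 8 7)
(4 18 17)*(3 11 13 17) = (3 11 13 17 4 18) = [0, 1, 2, 11, 18, 5, 6, 7, 8, 9, 10, 13, 12, 17, 14, 15, 16, 4, 3]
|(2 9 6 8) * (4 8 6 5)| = |(2 9 5 4 8)| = 5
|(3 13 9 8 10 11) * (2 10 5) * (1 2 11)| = |(1 2 10)(3 13 9 8 5 11)| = 6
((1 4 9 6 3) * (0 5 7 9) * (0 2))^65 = ((0 5 7 9 6 3 1 4 2))^65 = (0 7 6 1 2 5 9 3 4)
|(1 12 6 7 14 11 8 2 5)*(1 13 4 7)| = |(1 12 6)(2 5 13 4 7 14 11 8)| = 24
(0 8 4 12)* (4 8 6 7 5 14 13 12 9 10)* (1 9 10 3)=(0 6 7 5 14 13 12)(1 9 3)(4 10)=[6, 9, 2, 1, 10, 14, 7, 5, 8, 3, 4, 11, 0, 12, 13]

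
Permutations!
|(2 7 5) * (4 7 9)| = 5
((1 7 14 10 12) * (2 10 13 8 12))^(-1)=(1 12 8 13 14 7)(2 10)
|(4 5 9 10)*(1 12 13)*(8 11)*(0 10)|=|(0 10 4 5 9)(1 12 13)(8 11)|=30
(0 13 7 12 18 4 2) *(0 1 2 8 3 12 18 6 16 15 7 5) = [13, 2, 1, 12, 8, 0, 16, 18, 3, 9, 10, 11, 6, 5, 14, 7, 15, 17, 4] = (0 13 5)(1 2)(3 12 6 16 15 7 18 4 8)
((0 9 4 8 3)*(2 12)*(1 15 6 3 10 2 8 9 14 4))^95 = ((0 14 4 9 1 15 6 3)(2 12 8 10))^95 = (0 3 6 15 1 9 4 14)(2 10 8 12)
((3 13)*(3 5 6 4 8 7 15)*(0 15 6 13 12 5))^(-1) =((0 15 3 12 5 13)(4 8 7 6))^(-1) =(0 13 5 12 3 15)(4 6 7 8)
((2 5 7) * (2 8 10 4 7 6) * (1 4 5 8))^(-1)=((1 4 7)(2 8 10 5 6))^(-1)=(1 7 4)(2 6 5 10 8)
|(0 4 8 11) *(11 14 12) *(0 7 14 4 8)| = 12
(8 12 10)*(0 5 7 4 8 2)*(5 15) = (0 15 5 7 4 8 12 10 2) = [15, 1, 0, 3, 8, 7, 6, 4, 12, 9, 2, 11, 10, 13, 14, 5]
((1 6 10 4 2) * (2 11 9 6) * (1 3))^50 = (11)(1 3 2)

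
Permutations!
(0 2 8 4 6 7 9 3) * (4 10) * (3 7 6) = [2, 1, 8, 0, 3, 5, 6, 9, 10, 7, 4] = (0 2 8 10 4 3)(7 9)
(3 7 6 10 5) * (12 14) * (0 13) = (0 13)(3 7 6 10 5)(12 14) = [13, 1, 2, 7, 4, 3, 10, 6, 8, 9, 5, 11, 14, 0, 12]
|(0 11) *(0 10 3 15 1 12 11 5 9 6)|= 12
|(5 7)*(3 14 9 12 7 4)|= 7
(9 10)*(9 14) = [0, 1, 2, 3, 4, 5, 6, 7, 8, 10, 14, 11, 12, 13, 9] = (9 10 14)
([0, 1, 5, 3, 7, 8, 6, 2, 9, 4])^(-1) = (2 7 4 9 8 5)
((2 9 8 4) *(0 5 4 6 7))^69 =((0 5 4 2 9 8 6 7))^69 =(0 8 4 7 9 5 6 2)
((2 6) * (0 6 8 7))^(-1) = (0 7 8 2 6)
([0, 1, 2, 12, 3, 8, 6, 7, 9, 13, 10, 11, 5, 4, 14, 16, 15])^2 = (16)(3 5 9 4 12 8 13)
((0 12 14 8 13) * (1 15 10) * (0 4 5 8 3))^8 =((0 12 14 3)(1 15 10)(4 5 8 13))^8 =(1 10 15)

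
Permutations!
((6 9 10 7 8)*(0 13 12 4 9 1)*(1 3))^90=((0 13 12 4 9 10 7 8 6 3 1))^90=(0 12 9 7 6 1 13 4 10 8 3)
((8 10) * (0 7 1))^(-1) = (0 1 7)(8 10)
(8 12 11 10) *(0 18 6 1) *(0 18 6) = (0 6 1 18)(8 12 11 10) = [6, 18, 2, 3, 4, 5, 1, 7, 12, 9, 8, 10, 11, 13, 14, 15, 16, 17, 0]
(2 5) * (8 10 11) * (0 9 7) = (0 9 7)(2 5)(8 10 11) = [9, 1, 5, 3, 4, 2, 6, 0, 10, 7, 11, 8]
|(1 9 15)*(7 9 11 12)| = |(1 11 12 7 9 15)| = 6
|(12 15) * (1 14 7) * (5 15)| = 3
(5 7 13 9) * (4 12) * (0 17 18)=(0 17 18)(4 12)(5 7 13 9)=[17, 1, 2, 3, 12, 7, 6, 13, 8, 5, 10, 11, 4, 9, 14, 15, 16, 18, 0]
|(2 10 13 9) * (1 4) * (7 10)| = |(1 4)(2 7 10 13 9)| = 10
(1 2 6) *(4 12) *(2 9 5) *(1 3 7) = (1 9 5 2 6 3 7)(4 12) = [0, 9, 6, 7, 12, 2, 3, 1, 8, 5, 10, 11, 4]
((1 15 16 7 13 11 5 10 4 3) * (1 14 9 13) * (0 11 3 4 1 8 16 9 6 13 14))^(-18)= (16)(0 1 6 11 15 13 5 9 3 10 14)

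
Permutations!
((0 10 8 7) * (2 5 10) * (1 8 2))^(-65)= ((0 1 8 7)(2 5 10))^(-65)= (0 7 8 1)(2 5 10)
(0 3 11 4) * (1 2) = (0 3 11 4)(1 2) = [3, 2, 1, 11, 0, 5, 6, 7, 8, 9, 10, 4]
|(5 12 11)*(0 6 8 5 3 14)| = |(0 6 8 5 12 11 3 14)| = 8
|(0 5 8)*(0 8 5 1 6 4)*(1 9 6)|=4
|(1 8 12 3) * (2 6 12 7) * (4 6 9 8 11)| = |(1 11 4 6 12 3)(2 9 8 7)| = 12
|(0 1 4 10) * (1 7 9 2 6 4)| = |(0 7 9 2 6 4 10)| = 7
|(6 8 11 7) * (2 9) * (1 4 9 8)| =8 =|(1 4 9 2 8 11 7 6)|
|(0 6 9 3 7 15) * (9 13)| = 7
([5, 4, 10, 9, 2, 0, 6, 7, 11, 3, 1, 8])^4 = [0, 1, 2, 3, 4, 5, 6, 7, 8, 9, 10, 11]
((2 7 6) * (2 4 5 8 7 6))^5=((2 6 4 5 8 7))^5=(2 7 8 5 4 6)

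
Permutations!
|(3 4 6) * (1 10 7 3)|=6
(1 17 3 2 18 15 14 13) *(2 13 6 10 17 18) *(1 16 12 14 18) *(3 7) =[0, 1, 2, 13, 4, 5, 10, 3, 8, 9, 17, 11, 14, 16, 6, 18, 12, 7, 15] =(3 13 16 12 14 6 10 17 7)(15 18)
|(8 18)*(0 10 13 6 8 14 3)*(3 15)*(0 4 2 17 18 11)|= |(0 10 13 6 8 11)(2 17 18 14 15 3 4)|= 42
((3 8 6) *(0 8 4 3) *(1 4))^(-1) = (0 6 8)(1 3 4)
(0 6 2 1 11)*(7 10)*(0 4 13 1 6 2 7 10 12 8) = (0 2 6 7 12 8)(1 11 4 13) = [2, 11, 6, 3, 13, 5, 7, 12, 0, 9, 10, 4, 8, 1]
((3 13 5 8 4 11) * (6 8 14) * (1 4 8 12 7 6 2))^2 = ((1 4 11 3 13 5 14 2)(6 12 7))^2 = (1 11 13 14)(2 4 3 5)(6 7 12)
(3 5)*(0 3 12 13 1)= (0 3 5 12 13 1)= [3, 0, 2, 5, 4, 12, 6, 7, 8, 9, 10, 11, 13, 1]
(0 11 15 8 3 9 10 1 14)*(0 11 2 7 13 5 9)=(0 2 7 13 5 9 10 1 14 11 15 8 3)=[2, 14, 7, 0, 4, 9, 6, 13, 3, 10, 1, 15, 12, 5, 11, 8]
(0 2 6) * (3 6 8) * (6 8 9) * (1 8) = (0 2 9 6)(1 8 3) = [2, 8, 9, 1, 4, 5, 0, 7, 3, 6]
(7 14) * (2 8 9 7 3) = (2 8 9 7 14 3) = [0, 1, 8, 2, 4, 5, 6, 14, 9, 7, 10, 11, 12, 13, 3]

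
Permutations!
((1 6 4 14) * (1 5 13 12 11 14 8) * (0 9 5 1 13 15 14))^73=(0 9 5 15 14 1 6 4 8 13 12 11)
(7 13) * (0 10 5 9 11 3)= (0 10 5 9 11 3)(7 13)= [10, 1, 2, 0, 4, 9, 6, 13, 8, 11, 5, 3, 12, 7]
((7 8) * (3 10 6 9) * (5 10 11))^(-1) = ((3 11 5 10 6 9)(7 8))^(-1) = (3 9 6 10 5 11)(7 8)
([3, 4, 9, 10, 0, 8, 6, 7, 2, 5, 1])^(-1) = [4, 10, 8, 0, 1, 9, 6, 7, 5, 2, 3]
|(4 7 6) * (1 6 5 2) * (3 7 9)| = 8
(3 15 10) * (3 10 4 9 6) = (3 15 4 9 6) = [0, 1, 2, 15, 9, 5, 3, 7, 8, 6, 10, 11, 12, 13, 14, 4]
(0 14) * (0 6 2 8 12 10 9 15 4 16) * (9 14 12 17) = [12, 1, 8, 3, 16, 5, 2, 7, 17, 15, 14, 11, 10, 13, 6, 4, 0, 9] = (0 12 10 14 6 2 8 17 9 15 4 16)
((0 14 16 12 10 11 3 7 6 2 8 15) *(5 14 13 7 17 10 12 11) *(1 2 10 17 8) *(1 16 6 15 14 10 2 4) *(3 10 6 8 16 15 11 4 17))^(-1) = (0 15 2 6 5 10 11 7 13)(1 4 16 3 17)(8 14)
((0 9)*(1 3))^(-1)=((0 9)(1 3))^(-1)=(0 9)(1 3)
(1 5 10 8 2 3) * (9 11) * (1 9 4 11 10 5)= (2 3 9 10 8)(4 11)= [0, 1, 3, 9, 11, 5, 6, 7, 2, 10, 8, 4]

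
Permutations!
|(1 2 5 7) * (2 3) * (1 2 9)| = |(1 3 9)(2 5 7)| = 3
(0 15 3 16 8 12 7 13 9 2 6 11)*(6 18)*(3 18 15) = (0 3 16 8 12 7 13 9 2 15 18 6 11) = [3, 1, 15, 16, 4, 5, 11, 13, 12, 2, 10, 0, 7, 9, 14, 18, 8, 17, 6]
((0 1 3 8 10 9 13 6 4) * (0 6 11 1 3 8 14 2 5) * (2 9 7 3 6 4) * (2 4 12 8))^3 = ((0 6 4 12 8 10 7 3 14 9 13 11 1 2 5))^3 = (0 12 7 9 1)(2 6 8 3 13)(4 10 14 11 5)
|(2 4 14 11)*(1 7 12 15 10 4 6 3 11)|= |(1 7 12 15 10 4 14)(2 6 3 11)|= 28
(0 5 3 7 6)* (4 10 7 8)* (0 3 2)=[5, 1, 0, 8, 10, 2, 3, 6, 4, 9, 7]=(0 5 2)(3 8 4 10 7 6)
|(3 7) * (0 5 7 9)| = |(0 5 7 3 9)| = 5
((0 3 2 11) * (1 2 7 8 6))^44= ((0 3 7 8 6 1 2 11))^44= (0 6)(1 3)(2 7)(8 11)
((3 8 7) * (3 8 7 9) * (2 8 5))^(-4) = ((2 8 9 3 7 5))^(-4) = (2 9 7)(3 5 8)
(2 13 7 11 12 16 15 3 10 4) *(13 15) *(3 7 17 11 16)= (2 15 7 16 13 17 11 12 3 10 4)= [0, 1, 15, 10, 2, 5, 6, 16, 8, 9, 4, 12, 3, 17, 14, 7, 13, 11]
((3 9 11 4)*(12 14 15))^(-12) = ((3 9 11 4)(12 14 15))^(-12) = (15)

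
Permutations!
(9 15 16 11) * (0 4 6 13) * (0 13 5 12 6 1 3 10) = (0 4 1 3 10)(5 12 6)(9 15 16 11) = [4, 3, 2, 10, 1, 12, 5, 7, 8, 15, 0, 9, 6, 13, 14, 16, 11]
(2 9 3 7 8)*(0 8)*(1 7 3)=(0 8 2 9 1 7)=[8, 7, 9, 3, 4, 5, 6, 0, 2, 1]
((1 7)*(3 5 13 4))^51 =((1 7)(3 5 13 4))^51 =(1 7)(3 4 13 5)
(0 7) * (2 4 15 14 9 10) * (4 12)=(0 7)(2 12 4 15 14 9 10)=[7, 1, 12, 3, 15, 5, 6, 0, 8, 10, 2, 11, 4, 13, 9, 14]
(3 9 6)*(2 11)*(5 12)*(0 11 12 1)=[11, 0, 12, 9, 4, 1, 3, 7, 8, 6, 10, 2, 5]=(0 11 2 12 5 1)(3 9 6)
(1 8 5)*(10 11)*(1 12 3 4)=(1 8 5 12 3 4)(10 11)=[0, 8, 2, 4, 1, 12, 6, 7, 5, 9, 11, 10, 3]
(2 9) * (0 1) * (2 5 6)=(0 1)(2 9 5 6)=[1, 0, 9, 3, 4, 6, 2, 7, 8, 5]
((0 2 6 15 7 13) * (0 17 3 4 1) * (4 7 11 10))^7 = (0 1 4 10 11 15 6 2)(3 17 13 7)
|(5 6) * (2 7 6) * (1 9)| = |(1 9)(2 7 6 5)| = 4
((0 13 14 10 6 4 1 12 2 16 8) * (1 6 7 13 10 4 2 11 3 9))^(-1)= (0 8 16 2 6 4 14 13 7 10)(1 9 3 11 12)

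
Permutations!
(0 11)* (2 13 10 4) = (0 11)(2 13 10 4) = [11, 1, 13, 3, 2, 5, 6, 7, 8, 9, 4, 0, 12, 10]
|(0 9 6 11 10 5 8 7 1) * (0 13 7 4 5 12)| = |(0 9 6 11 10 12)(1 13 7)(4 5 8)| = 6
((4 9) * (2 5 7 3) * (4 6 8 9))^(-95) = (2 5 7 3)(6 8 9)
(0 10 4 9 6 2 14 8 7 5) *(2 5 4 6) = (0 10 6 5)(2 14 8 7 4 9) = [10, 1, 14, 3, 9, 0, 5, 4, 7, 2, 6, 11, 12, 13, 8]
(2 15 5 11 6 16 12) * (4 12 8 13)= (2 15 5 11 6 16 8 13 4 12)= [0, 1, 15, 3, 12, 11, 16, 7, 13, 9, 10, 6, 2, 4, 14, 5, 8]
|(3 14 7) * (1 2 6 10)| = |(1 2 6 10)(3 14 7)| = 12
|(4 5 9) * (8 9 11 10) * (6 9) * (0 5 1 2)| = 10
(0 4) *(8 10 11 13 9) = (0 4)(8 10 11 13 9) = [4, 1, 2, 3, 0, 5, 6, 7, 10, 8, 11, 13, 12, 9]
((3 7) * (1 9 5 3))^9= ((1 9 5 3 7))^9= (1 7 3 5 9)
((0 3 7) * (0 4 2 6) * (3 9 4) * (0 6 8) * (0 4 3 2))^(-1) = ((0 9 3 7 2 8 4))^(-1) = (0 4 8 2 7 3 9)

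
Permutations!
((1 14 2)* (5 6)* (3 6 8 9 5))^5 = (1 2 14)(3 6)(5 9 8)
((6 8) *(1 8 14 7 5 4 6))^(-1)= (1 8)(4 5 7 14 6)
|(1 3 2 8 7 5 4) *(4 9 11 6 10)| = 11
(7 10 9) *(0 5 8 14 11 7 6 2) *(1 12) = (0 5 8 14 11 7 10 9 6 2)(1 12) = [5, 12, 0, 3, 4, 8, 2, 10, 14, 6, 9, 7, 1, 13, 11]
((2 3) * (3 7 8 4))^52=((2 7 8 4 3))^52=(2 8 3 7 4)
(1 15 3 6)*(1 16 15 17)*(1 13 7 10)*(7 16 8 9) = (1 17 13 16 15 3 6 8 9 7 10) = [0, 17, 2, 6, 4, 5, 8, 10, 9, 7, 1, 11, 12, 16, 14, 3, 15, 13]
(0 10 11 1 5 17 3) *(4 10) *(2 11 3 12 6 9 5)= (0 4 10 3)(1 2 11)(5 17 12 6 9)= [4, 2, 11, 0, 10, 17, 9, 7, 8, 5, 3, 1, 6, 13, 14, 15, 16, 12]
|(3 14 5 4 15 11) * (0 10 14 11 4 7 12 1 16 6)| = |(0 10 14 5 7 12 1 16 6)(3 11)(4 15)| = 18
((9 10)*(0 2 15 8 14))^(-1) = ((0 2 15 8 14)(9 10))^(-1) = (0 14 8 15 2)(9 10)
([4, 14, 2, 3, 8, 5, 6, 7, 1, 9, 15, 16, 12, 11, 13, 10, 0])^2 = (0 8 14 11)(1 13 16 4)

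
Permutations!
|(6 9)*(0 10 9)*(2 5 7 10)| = |(0 2 5 7 10 9 6)| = 7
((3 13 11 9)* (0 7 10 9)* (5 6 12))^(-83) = (0 7 10 9 3 13 11)(5 6 12)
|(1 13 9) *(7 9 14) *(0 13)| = |(0 13 14 7 9 1)| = 6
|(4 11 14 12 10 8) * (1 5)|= |(1 5)(4 11 14 12 10 8)|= 6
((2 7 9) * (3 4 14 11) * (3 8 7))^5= (2 8 4 9 11 3 7 14)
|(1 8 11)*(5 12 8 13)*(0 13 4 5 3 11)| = |(0 13 3 11 1 4 5 12 8)| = 9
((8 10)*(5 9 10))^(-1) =(5 8 10 9)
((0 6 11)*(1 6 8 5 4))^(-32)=(0 4 11 5 6 8 1)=((0 8 5 4 1 6 11))^(-32)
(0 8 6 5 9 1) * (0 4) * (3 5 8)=(0 3 5 9 1 4)(6 8)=[3, 4, 2, 5, 0, 9, 8, 7, 6, 1]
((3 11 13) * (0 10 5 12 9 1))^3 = (13)(0 12)(1 5)(9 10) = ((0 10 5 12 9 1)(3 11 13))^3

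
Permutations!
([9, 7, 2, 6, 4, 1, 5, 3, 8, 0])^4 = [0, 5, 2, 7, 4, 6, 3, 1, 8, 9]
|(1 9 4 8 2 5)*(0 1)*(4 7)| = |(0 1 9 7 4 8 2 5)| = 8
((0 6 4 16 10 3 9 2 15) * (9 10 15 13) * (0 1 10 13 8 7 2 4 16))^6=(0 3 16 9 1)(4 10 6 13 15)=((0 6 16 15 1 10 3 13 9 4)(2 8 7))^6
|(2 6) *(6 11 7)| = 4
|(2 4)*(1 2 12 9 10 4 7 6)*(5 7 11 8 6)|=|(1 2 11 8 6)(4 12 9 10)(5 7)|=20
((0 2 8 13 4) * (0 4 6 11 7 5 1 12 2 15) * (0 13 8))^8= (0 12 5 11 13)(1 7 6 15 2)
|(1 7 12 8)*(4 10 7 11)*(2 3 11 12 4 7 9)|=21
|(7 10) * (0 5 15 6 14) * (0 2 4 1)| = |(0 5 15 6 14 2 4 1)(7 10)| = 8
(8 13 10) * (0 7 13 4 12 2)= [7, 1, 0, 3, 12, 5, 6, 13, 4, 9, 8, 11, 2, 10]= (0 7 13 10 8 4 12 2)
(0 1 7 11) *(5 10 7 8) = [1, 8, 2, 3, 4, 10, 6, 11, 5, 9, 7, 0] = (0 1 8 5 10 7 11)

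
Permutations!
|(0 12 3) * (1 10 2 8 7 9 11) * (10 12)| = 10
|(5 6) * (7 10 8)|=|(5 6)(7 10 8)|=6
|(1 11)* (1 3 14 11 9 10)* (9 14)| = |(1 14 11 3 9 10)| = 6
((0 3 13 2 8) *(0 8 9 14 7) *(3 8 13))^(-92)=((0 8 13 2 9 14 7))^(-92)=(0 7 14 9 2 13 8)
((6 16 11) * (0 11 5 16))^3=((0 11 6)(5 16))^3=(5 16)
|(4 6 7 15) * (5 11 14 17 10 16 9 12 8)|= |(4 6 7 15)(5 11 14 17 10 16 9 12 8)|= 36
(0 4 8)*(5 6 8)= (0 4 5 6 8)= [4, 1, 2, 3, 5, 6, 8, 7, 0]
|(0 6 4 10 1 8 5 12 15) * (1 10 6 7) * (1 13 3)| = |(0 7 13 3 1 8 5 12 15)(4 6)| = 18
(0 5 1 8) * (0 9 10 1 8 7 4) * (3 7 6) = (0 5 8 9 10 1 6 3 7 4) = [5, 6, 2, 7, 0, 8, 3, 4, 9, 10, 1]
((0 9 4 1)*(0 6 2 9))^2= (1 2 4 6 9)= ((1 6 2 9 4))^2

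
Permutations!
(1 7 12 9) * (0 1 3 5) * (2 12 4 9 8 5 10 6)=[1, 7, 12, 10, 9, 0, 2, 4, 5, 3, 6, 11, 8]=(0 1 7 4 9 3 10 6 2 12 8 5)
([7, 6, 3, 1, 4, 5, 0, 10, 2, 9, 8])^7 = (0 6 1 3 2 8 10 7)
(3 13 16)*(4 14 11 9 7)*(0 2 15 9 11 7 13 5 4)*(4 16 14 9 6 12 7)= (0 2 15 6 12 7)(3 5 16)(4 9 13 14)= [2, 1, 15, 5, 9, 16, 12, 0, 8, 13, 10, 11, 7, 14, 4, 6, 3]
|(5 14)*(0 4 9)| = |(0 4 9)(5 14)| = 6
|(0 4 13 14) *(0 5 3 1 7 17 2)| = 10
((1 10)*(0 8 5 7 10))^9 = (0 7)(1 5)(8 10)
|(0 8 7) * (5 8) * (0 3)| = |(0 5 8 7 3)| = 5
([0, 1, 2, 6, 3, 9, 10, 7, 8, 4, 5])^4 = [0, 1, 2, 9, 5, 6, 4, 7, 8, 10, 3]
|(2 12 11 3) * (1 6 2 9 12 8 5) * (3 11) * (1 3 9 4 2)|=10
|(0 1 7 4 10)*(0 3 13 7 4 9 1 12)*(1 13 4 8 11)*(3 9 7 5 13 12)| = |(0 3 4 10 9 12)(1 8 11)(5 13)| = 6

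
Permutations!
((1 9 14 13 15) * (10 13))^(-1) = (1 15 13 10 14 9)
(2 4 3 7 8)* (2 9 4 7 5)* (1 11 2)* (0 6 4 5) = (0 6 4 3)(1 11 2 7 8 9 5) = [6, 11, 7, 0, 3, 1, 4, 8, 9, 5, 10, 2]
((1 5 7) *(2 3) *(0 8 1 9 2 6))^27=((0 8 1 5 7 9 2 3 6))^27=(9)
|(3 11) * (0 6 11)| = 4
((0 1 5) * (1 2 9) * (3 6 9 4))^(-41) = ((0 2 4 3 6 9 1 5))^(-41) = (0 5 1 9 6 3 4 2)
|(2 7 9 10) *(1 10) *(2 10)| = |(10)(1 2 7 9)| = 4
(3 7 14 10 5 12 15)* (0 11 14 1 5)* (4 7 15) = (0 11 14 10)(1 5 12 4 7)(3 15) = [11, 5, 2, 15, 7, 12, 6, 1, 8, 9, 0, 14, 4, 13, 10, 3]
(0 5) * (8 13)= (0 5)(8 13)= [5, 1, 2, 3, 4, 0, 6, 7, 13, 9, 10, 11, 12, 8]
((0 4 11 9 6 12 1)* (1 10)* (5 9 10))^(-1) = ((0 4 11 10 1)(5 9 6 12))^(-1) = (0 1 10 11 4)(5 12 6 9)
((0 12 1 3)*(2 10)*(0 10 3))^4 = (0 12 1)(2 3 10)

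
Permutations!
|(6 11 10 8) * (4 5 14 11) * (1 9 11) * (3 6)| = 10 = |(1 9 11 10 8 3 6 4 5 14)|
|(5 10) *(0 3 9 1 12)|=10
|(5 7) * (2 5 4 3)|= 5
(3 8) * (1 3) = (1 3 8) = [0, 3, 2, 8, 4, 5, 6, 7, 1]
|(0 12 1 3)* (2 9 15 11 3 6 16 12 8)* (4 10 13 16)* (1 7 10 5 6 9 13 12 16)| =9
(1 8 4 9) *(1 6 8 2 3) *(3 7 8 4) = (1 2 7 8 3)(4 9 6) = [0, 2, 7, 1, 9, 5, 4, 8, 3, 6]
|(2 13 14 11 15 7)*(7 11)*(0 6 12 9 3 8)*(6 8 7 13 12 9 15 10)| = |(0 8)(2 12 15 11 10 6 9 3 7)(13 14)| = 18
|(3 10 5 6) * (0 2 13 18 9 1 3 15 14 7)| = 13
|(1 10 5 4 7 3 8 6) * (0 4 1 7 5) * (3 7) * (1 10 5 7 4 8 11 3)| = |(0 8 6 1 5 10)(3 11)(4 7)| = 6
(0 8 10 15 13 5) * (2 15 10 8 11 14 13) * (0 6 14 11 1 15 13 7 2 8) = (0 1 15 8)(2 13 5 6 14 7) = [1, 15, 13, 3, 4, 6, 14, 2, 0, 9, 10, 11, 12, 5, 7, 8]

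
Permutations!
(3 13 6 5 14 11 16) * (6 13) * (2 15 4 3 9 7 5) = [0, 1, 15, 6, 3, 14, 2, 5, 8, 7, 10, 16, 12, 13, 11, 4, 9] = (2 15 4 3 6)(5 14 11 16 9 7)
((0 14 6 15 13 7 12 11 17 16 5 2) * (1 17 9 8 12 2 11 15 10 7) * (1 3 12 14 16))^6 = ((0 16 5 11 9 8 14 6 10 7 2)(1 17)(3 12 15 13))^6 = (17)(0 14 16 6 5 10 11 7 9 2 8)(3 15)(12 13)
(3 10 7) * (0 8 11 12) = (0 8 11 12)(3 10 7) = [8, 1, 2, 10, 4, 5, 6, 3, 11, 9, 7, 12, 0]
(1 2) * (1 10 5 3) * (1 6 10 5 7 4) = (1 2 5 3 6 10 7 4) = [0, 2, 5, 6, 1, 3, 10, 4, 8, 9, 7]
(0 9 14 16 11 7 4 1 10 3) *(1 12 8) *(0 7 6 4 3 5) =(0 9 14 16 11 6 4 12 8 1 10 5)(3 7) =[9, 10, 2, 7, 12, 0, 4, 3, 1, 14, 5, 6, 8, 13, 16, 15, 11]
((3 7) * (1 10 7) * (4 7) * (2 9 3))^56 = ((1 10 4 7 2 9 3))^56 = (10)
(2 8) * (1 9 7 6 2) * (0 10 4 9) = [10, 0, 8, 3, 9, 5, 2, 6, 1, 7, 4] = (0 10 4 9 7 6 2 8 1)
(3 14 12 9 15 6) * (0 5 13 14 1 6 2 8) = [5, 6, 8, 1, 4, 13, 3, 7, 0, 15, 10, 11, 9, 14, 12, 2] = (0 5 13 14 12 9 15 2 8)(1 6 3)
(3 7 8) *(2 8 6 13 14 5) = [0, 1, 8, 7, 4, 2, 13, 6, 3, 9, 10, 11, 12, 14, 5] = (2 8 3 7 6 13 14 5)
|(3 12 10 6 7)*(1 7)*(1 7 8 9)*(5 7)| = 6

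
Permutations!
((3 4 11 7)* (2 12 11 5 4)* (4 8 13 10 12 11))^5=((2 11 7 3)(4 5 8 13 10 12))^5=(2 11 7 3)(4 12 10 13 8 5)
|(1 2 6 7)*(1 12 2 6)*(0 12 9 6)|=12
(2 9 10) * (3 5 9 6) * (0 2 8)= (0 2 6 3 5 9 10 8)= [2, 1, 6, 5, 4, 9, 3, 7, 0, 10, 8]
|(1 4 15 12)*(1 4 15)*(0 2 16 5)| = 4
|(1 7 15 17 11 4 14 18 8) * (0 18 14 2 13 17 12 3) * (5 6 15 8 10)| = 120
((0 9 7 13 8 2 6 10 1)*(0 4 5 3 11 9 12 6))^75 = ((0 12 6 10 1 4 5 3 11 9 7 13 8 2))^75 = (0 4 7 12 5 13 6 3 8 10 11 2 1 9)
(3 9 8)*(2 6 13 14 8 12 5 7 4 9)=(2 6 13 14 8 3)(4 9 12 5 7)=[0, 1, 6, 2, 9, 7, 13, 4, 3, 12, 10, 11, 5, 14, 8]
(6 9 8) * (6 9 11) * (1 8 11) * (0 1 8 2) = [1, 2, 0, 3, 4, 5, 8, 7, 9, 11, 10, 6] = (0 1 2)(6 8 9 11)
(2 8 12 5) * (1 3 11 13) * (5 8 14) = [0, 3, 14, 11, 4, 2, 6, 7, 12, 9, 10, 13, 8, 1, 5] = (1 3 11 13)(2 14 5)(8 12)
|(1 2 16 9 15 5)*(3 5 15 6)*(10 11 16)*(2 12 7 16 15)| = 8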